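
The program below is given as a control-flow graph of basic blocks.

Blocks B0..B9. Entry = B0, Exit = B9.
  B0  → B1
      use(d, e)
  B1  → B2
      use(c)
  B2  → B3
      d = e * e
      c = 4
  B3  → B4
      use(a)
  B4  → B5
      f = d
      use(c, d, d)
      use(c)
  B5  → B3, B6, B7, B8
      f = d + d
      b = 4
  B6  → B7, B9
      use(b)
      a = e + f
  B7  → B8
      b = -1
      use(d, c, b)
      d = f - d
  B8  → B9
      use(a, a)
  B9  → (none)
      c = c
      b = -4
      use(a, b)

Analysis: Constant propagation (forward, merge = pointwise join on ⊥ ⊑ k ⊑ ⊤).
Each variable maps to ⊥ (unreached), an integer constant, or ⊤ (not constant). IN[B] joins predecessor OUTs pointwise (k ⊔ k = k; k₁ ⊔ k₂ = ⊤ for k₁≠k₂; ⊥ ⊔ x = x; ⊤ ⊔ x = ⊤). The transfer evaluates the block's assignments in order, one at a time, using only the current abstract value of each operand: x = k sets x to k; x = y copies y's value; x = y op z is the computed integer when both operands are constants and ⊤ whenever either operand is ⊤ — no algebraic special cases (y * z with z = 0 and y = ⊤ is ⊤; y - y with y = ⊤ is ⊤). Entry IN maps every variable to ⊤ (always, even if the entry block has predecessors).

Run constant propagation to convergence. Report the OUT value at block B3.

Converged values:
  B0:  IN=(all ⊤)  OUT=(all ⊤)
  B1:  IN=(all ⊤)  OUT=(all ⊤)
  B2:  IN=(all ⊤)  OUT={c:4; rest ⊤}
  B3:  IN={c:4; rest ⊤}  OUT={c:4; rest ⊤}
  B4:  IN={c:4; rest ⊤}  OUT={c:4; rest ⊤}
  B5:  IN={c:4; rest ⊤}  OUT={b:4, c:4; rest ⊤}
  B6:  IN={b:4, c:4; rest ⊤}  OUT={b:4, c:4; rest ⊤}
  B7:  IN={b:4, c:4; rest ⊤}  OUT={b:-1, c:4; rest ⊤}
  B8:  IN={c:4; rest ⊤}  OUT={c:4; rest ⊤}
  B9:  IN={c:4; rest ⊤}  OUT={b:-4, c:4; rest ⊤}

Merge at B3: IN[B3] = OUT[B2] ⊔ OUT[B5] = {a: ⊤, b: ⊤, c: 4, d: ⊤, e: ⊤, f: ⊤}
Applying B3's transfer function to that IN value gives OUT[B3] (row B3 above).

Answer: {a: ⊤, b: ⊤, c: 4, d: ⊤, e: ⊤, f: ⊤}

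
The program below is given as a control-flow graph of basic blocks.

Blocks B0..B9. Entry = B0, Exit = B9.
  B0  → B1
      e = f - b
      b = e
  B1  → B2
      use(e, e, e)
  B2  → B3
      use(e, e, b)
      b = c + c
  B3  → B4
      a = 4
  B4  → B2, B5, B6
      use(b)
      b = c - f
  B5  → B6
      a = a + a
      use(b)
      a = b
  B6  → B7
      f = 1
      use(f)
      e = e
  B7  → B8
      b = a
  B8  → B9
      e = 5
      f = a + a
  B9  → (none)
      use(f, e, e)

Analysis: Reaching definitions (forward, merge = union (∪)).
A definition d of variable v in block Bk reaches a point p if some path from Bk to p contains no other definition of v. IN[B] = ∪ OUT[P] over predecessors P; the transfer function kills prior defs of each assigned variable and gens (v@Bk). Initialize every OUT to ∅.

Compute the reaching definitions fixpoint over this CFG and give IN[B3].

Per-block solution:
  B0: | IN={} | OUT={b@B0, e@B0}
  B1: | IN={b@B0, e@B0} | OUT={b@B0, e@B0}
  B2: | IN={a@B3, b@B0, b@B4, e@B0} | OUT={a@B3, b@B2, e@B0}
  B3: | IN={a@B3, b@B2, e@B0} | OUT={a@B3, b@B2, e@B0}
  B4: | IN={a@B3, b@B2, e@B0} | OUT={a@B3, b@B4, e@B0}
  B5: | IN={a@B3, b@B4, e@B0} | OUT={a@B5, b@B4, e@B0}
  B6: | IN={a@B3, a@B5, b@B4, e@B0} | OUT={a@B3, a@B5, b@B4, e@B6, f@B6}
  B7: | IN={a@B3, a@B5, b@B4, e@B6, f@B6} | OUT={a@B3, a@B5, b@B7, e@B6, f@B6}
  B8: | IN={a@B3, a@B5, b@B7, e@B6, f@B6} | OUT={a@B3, a@B5, b@B7, e@B8, f@B8}
  B9: | IN={a@B3, a@B5, b@B7, e@B8, f@B8} | OUT={a@B3, a@B5, b@B7, e@B8, f@B8}

Merge at B3: IN[B3] = OUT[B2] = {a@B3, b@B2, e@B0}

Answer: {a@B3, b@B2, e@B0}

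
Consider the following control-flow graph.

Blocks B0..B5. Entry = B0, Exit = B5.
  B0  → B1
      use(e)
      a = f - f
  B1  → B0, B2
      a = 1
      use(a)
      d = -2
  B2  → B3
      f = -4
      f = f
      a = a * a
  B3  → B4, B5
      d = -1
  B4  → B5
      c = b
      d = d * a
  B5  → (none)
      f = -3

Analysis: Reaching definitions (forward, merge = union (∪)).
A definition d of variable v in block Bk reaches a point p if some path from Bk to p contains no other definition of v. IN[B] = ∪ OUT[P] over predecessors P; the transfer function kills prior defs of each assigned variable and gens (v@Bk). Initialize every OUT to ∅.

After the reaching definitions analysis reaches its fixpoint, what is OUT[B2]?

Answer: {a@B2, d@B1, f@B2}

Working:
Per-block solution:
  B0:   IN={a@B1, d@B1}   OUT={a@B0, d@B1}
  B1:   IN={a@B0, d@B1}   OUT={a@B1, d@B1}
  B2:   IN={a@B1, d@B1}   OUT={a@B2, d@B1, f@B2}
  B3:   IN={a@B2, d@B1, f@B2}   OUT={a@B2, d@B3, f@B2}
  B4:   IN={a@B2, d@B3, f@B2}   OUT={a@B2, c@B4, d@B4, f@B2}
  B5:   IN={a@B2, c@B4, d@B3, d@B4, f@B2}   OUT={a@B2, c@B4, d@B3, d@B4, f@B5}

Merge at B2: IN[B2] = OUT[B1] = {a@B1, d@B1}
Applying B2's transfer function to that IN value gives OUT[B2] (row B2 above).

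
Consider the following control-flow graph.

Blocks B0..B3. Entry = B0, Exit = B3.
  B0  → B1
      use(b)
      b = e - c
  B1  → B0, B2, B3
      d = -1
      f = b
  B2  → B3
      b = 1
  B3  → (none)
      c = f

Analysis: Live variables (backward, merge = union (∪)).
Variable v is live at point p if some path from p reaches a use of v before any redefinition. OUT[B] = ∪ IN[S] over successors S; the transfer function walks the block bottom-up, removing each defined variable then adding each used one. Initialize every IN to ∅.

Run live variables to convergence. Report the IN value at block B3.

Converged values:
  B0:   IN={b, c, e}   OUT={b, c, e}
  B1:   IN={b, c, e}   OUT={b, c, e, f}
  B2:   IN={f}   OUT={f}
  B3:   IN={f}   OUT={}

B3 is the boundary node: OUT[B3] = {}
Applying B3's transfer function to that OUT value gives IN[B3] (row B3 above).

Answer: {f}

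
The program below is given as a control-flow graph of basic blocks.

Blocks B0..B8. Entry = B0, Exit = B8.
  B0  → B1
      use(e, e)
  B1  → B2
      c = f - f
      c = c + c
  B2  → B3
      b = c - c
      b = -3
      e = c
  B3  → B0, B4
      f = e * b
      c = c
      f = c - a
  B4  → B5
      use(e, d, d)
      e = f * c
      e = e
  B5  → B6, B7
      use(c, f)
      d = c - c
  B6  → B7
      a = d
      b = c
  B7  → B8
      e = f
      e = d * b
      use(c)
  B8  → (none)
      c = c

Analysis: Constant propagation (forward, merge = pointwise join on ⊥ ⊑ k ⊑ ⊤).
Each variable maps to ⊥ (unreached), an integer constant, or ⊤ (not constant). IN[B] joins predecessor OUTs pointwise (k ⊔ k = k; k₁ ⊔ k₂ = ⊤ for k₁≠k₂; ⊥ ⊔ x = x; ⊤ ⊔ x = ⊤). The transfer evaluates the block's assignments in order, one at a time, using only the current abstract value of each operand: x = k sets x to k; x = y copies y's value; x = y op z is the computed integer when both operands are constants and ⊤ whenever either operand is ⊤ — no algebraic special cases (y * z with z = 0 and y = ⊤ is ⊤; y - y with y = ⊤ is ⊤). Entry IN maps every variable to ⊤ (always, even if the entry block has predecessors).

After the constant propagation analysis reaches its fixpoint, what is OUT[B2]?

Answer: {a: ⊤, b: -3, c: ⊤, d: ⊤, e: ⊤, f: ⊤}

Derivation:
Converged values:
  B0:  IN=(all ⊤)  OUT=(all ⊤)
  B1:  IN=(all ⊤)  OUT=(all ⊤)
  B2:  IN=(all ⊤)  OUT={b:-3; rest ⊤}
  B3:  IN={b:-3; rest ⊤}  OUT={b:-3; rest ⊤}
  B4:  IN={b:-3; rest ⊤}  OUT={b:-3; rest ⊤}
  B5:  IN={b:-3; rest ⊤}  OUT={b:-3; rest ⊤}
  B6:  IN={b:-3; rest ⊤}  OUT=(all ⊤)
  B7:  IN=(all ⊤)  OUT=(all ⊤)
  B8:  IN=(all ⊤)  OUT=(all ⊤)

Merge at B2: IN[B2] = OUT[B1] = {a: ⊤, b: ⊤, c: ⊤, d: ⊤, e: ⊤, f: ⊤}
Applying B2's transfer function to that IN value gives OUT[B2] (row B2 above).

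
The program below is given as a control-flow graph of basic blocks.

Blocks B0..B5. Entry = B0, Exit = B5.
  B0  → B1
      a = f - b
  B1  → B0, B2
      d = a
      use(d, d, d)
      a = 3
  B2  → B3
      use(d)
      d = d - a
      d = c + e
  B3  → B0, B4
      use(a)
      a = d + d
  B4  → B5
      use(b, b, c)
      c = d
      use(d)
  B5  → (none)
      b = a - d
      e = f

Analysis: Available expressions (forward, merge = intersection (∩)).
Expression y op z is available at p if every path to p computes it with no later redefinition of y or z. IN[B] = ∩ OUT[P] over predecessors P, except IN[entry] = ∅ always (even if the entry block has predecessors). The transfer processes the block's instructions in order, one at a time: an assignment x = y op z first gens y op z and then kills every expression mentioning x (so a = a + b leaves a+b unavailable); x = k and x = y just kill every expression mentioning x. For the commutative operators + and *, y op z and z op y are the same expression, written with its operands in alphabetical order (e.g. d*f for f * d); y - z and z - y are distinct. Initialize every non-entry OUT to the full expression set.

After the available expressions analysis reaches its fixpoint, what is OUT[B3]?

Fixpoint table:
  B0:   IN={}   OUT={f-b}
  B1:   IN={f-b}   OUT={f-b}
  B2:   IN={f-b}   OUT={c+e, f-b}
  B3:   IN={c+e, f-b}   OUT={c+e, d+d, f-b}
  B4:   IN={c+e, d+d, f-b}   OUT={d+d, f-b}
  B5:   IN={d+d, f-b}   OUT={a-d, d+d}

Merge at B3: IN[B3] = OUT[B2] = {c+e, f-b}
Applying B3's transfer function to that IN value gives OUT[B3] (row B3 above).

Answer: {c+e, d+d, f-b}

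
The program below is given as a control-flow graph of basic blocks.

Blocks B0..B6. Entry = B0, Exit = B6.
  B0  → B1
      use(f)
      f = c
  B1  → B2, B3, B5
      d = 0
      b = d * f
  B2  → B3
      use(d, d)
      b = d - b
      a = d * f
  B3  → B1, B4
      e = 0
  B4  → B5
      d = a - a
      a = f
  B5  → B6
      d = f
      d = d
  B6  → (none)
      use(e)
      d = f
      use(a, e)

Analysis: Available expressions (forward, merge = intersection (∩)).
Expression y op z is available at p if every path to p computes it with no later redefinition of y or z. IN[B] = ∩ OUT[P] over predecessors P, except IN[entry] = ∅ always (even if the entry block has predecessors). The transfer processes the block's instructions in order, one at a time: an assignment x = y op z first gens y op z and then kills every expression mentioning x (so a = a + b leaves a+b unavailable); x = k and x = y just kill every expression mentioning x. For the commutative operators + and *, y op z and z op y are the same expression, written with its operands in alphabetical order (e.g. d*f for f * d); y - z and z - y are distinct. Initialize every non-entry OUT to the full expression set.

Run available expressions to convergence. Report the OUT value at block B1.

Answer: {d*f}

Trace:
Converged values:
  B0:  IN={}  OUT={}
  B1:  IN={}  OUT={d*f}
  B2:  IN={d*f}  OUT={d*f}
  B3:  IN={d*f}  OUT={d*f}
  B4:  IN={d*f}  OUT={}
  B5:  IN={}  OUT={}
  B6:  IN={}  OUT={}

Merge at B1: IN[B1] = OUT[B0] ∩ OUT[B3] = {}
Applying B1's transfer function to that IN value gives OUT[B1] (row B1 above).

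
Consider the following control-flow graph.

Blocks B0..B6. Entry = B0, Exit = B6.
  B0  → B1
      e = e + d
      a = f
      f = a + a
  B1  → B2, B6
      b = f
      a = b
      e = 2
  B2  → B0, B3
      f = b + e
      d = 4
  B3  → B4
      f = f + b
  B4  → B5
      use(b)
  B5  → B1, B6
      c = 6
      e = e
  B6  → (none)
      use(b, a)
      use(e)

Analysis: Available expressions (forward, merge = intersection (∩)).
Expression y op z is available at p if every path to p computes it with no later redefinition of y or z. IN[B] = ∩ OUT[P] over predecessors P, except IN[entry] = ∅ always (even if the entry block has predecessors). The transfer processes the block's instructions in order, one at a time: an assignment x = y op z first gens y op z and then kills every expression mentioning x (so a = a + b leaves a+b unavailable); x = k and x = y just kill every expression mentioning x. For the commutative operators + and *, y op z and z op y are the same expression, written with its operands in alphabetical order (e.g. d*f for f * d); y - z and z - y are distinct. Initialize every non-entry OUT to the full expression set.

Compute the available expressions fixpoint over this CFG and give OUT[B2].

Fixpoint table:
  B0:  IN={}  OUT={a+a}
  B1:  IN={}  OUT={}
  B2:  IN={}  OUT={b+e}
  B3:  IN={b+e}  OUT={b+e}
  B4:  IN={b+e}  OUT={b+e}
  B5:  IN={b+e}  OUT={}
  B6:  IN={}  OUT={}

Merge at B2: IN[B2] = OUT[B1] = {}
Applying B2's transfer function to that IN value gives OUT[B2] (row B2 above).

Answer: {b+e}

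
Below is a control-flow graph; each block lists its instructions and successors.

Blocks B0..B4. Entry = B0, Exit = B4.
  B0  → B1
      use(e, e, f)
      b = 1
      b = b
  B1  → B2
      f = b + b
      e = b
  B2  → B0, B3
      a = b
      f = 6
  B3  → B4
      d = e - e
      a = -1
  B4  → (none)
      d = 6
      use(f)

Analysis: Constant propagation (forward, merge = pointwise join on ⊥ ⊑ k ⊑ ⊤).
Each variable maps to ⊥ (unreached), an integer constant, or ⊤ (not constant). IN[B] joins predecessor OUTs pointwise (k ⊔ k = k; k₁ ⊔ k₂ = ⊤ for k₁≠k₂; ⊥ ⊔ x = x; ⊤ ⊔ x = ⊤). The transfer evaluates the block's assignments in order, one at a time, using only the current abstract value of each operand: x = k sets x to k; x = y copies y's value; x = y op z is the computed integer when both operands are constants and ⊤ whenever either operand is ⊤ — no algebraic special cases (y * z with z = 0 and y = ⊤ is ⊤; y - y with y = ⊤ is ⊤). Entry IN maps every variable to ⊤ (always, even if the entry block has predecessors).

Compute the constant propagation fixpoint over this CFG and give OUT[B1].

Fixpoint table:
  B0: | IN=(all ⊤) | OUT={b:1; rest ⊤}
  B1: | IN={b:1; rest ⊤} | OUT={b:1, e:1, f:2; rest ⊤}
  B2: | IN={b:1, e:1, f:2; rest ⊤} | OUT={a:1, b:1, e:1, f:6; rest ⊤}
  B3: | IN={a:1, b:1, e:1, f:6; rest ⊤} | OUT={a:-1, b:1, d:0, e:1, f:6; rest ⊤}
  B4: | IN={a:-1, b:1, d:0, e:1, f:6; rest ⊤} | OUT={a:-1, b:1, d:6, e:1, f:6; rest ⊤}

Merge at B1: IN[B1] = OUT[B0] = {a: ⊤, b: 1, c: ⊤, d: ⊤, e: ⊤, f: ⊤}
Applying B1's transfer function to that IN value gives OUT[B1] (row B1 above).

Answer: {a: ⊤, b: 1, c: ⊤, d: ⊤, e: 1, f: 2}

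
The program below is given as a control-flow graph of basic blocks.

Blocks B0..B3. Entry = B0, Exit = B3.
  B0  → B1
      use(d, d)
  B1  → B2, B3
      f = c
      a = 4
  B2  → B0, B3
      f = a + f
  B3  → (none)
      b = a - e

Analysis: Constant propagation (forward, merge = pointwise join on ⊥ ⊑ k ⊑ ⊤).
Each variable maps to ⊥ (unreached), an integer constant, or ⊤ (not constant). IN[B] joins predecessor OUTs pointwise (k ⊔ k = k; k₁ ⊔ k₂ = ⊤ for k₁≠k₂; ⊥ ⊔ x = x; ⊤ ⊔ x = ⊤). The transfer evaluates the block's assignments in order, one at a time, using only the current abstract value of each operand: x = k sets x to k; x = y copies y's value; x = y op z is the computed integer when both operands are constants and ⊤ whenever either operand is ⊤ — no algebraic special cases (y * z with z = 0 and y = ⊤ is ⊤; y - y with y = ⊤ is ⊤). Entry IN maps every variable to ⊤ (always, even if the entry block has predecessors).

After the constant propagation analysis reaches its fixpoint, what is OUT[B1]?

Answer: {a: 4, b: ⊤, c: ⊤, d: ⊤, e: ⊤, f: ⊤}

Trace:
Fixpoint table:
  B0:   IN=(all ⊤)   OUT=(all ⊤)
  B1:   IN=(all ⊤)   OUT={a:4; rest ⊤}
  B2:   IN={a:4; rest ⊤}   OUT={a:4; rest ⊤}
  B3:   IN={a:4; rest ⊤}   OUT={a:4; rest ⊤}

Merge at B1: IN[B1] = OUT[B0] = {a: ⊤, b: ⊤, c: ⊤, d: ⊤, e: ⊤, f: ⊤}
Applying B1's transfer function to that IN value gives OUT[B1] (row B1 above).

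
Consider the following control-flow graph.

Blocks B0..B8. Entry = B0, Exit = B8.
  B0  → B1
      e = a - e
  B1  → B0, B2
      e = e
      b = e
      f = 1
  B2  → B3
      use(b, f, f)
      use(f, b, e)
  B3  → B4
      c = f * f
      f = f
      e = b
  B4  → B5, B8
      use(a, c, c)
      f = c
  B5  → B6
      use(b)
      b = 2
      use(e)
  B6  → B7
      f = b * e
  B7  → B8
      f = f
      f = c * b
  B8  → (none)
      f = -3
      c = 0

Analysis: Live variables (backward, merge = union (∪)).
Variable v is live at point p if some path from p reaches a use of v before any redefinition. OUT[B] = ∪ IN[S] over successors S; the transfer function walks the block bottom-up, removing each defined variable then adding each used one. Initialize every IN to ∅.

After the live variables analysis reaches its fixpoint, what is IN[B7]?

Answer: {b, c, f}

Working:
Per-block solution:
  B0:  IN={a, e}  OUT={a, e}
  B1:  IN={a, e}  OUT={a, b, e, f}
  B2:  IN={a, b, e, f}  OUT={a, b, f}
  B3:  IN={a, b, f}  OUT={a, b, c, e}
  B4:  IN={a, b, c, e}  OUT={b, c, e}
  B5:  IN={b, c, e}  OUT={b, c, e}
  B6:  IN={b, c, e}  OUT={b, c, f}
  B7:  IN={b, c, f}  OUT={}
  B8:  IN={}  OUT={}

Merge at B7: OUT[B7] = IN[B8] = {}
Applying B7's transfer function to that OUT value gives IN[B7] (row B7 above).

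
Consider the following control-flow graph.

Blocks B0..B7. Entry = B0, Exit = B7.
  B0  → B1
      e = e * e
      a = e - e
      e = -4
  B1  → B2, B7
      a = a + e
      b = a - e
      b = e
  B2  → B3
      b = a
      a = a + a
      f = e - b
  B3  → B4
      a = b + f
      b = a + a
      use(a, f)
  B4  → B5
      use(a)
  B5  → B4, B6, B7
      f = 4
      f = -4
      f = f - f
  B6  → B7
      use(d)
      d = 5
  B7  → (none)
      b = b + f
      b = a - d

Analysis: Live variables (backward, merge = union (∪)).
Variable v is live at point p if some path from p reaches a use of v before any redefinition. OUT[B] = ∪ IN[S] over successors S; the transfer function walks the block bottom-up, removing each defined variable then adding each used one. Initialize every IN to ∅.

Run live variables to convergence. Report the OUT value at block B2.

Per-block solution:
  B0: | IN={d, e, f} | OUT={a, d, e, f}
  B1: | IN={a, d, e, f} | OUT={a, b, d, e, f}
  B2: | IN={a, d, e} | OUT={b, d, f}
  B3: | IN={b, d, f} | OUT={a, b, d}
  B4: | IN={a, b, d} | OUT={a, b, d}
  B5: | IN={a, b, d} | OUT={a, b, d, f}
  B6: | IN={a, b, d, f} | OUT={a, b, d, f}
  B7: | IN={a, b, d, f} | OUT={}

Merge at B2: OUT[B2] = IN[B3] = {b, d, f}

Answer: {b, d, f}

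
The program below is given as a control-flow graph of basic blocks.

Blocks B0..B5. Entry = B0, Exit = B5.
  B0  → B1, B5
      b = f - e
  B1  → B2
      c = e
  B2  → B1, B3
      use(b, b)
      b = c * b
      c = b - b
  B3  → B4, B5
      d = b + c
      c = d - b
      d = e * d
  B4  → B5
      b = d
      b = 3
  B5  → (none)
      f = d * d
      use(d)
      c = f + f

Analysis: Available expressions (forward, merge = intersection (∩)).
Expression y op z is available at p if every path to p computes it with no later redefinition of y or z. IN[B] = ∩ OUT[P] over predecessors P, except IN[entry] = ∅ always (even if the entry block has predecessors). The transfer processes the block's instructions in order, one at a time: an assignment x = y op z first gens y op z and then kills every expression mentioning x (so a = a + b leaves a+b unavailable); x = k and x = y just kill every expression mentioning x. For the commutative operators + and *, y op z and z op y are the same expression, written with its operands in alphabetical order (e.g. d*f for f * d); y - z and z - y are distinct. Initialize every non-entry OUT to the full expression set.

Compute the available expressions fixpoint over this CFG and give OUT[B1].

Answer: {f-e}

Working:
Fixpoint table:
  B0:  IN={}  OUT={f-e}
  B1:  IN={f-e}  OUT={f-e}
  B2:  IN={f-e}  OUT={b-b, f-e}
  B3:  IN={b-b, f-e}  OUT={b-b, f-e}
  B4:  IN={b-b, f-e}  OUT={f-e}
  B5:  IN={f-e}  OUT={d*d, f+f}

Merge at B1: IN[B1] = OUT[B0] ∩ OUT[B2] = {f-e}
Applying B1's transfer function to that IN value gives OUT[B1] (row B1 above).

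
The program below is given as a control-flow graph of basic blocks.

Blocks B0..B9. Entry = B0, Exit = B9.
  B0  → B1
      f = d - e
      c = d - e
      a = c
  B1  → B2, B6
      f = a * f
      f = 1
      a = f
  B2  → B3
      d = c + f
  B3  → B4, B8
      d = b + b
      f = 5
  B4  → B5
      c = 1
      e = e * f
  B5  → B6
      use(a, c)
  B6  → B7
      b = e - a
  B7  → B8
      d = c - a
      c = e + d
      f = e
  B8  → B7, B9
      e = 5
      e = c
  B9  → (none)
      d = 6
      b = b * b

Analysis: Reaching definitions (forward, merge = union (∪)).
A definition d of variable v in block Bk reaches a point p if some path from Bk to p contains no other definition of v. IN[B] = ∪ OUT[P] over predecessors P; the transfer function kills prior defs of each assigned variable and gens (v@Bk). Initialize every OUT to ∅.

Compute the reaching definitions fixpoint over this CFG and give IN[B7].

Answer: {a@B1, b@B6, c@B0, c@B4, c@B7, d@B3, d@B7, e@B4, e@B8, f@B1, f@B3, f@B7}

Derivation:
Fixpoint table:
  B0: | IN={} | OUT={a@B0, c@B0, f@B0}
  B1: | IN={a@B0, c@B0, f@B0} | OUT={a@B1, c@B0, f@B1}
  B2: | IN={a@B1, c@B0, f@B1} | OUT={a@B1, c@B0, d@B2, f@B1}
  B3: | IN={a@B1, c@B0, d@B2, f@B1} | OUT={a@B1, c@B0, d@B3, f@B3}
  B4: | IN={a@B1, c@B0, d@B3, f@B3} | OUT={a@B1, c@B4, d@B3, e@B4, f@B3}
  B5: | IN={a@B1, c@B4, d@B3, e@B4, f@B3} | OUT={a@B1, c@B4, d@B3, e@B4, f@B3}
  B6: | IN={a@B1, c@B0, c@B4, d@B3, e@B4, f@B1, f@B3} | OUT={a@B1, b@B6, c@B0, c@B4, d@B3, e@B4, f@B1, f@B3}
  B7: | IN={a@B1, b@B6, c@B0, c@B4, c@B7, d@B3, d@B7, e@B4, e@B8, f@B1, f@B3, f@B7} | OUT={a@B1, b@B6, c@B7, d@B7, e@B4, e@B8, f@B7}
  B8: | IN={a@B1, b@B6, c@B0, c@B7, d@B3, d@B7, e@B4, e@B8, f@B3, f@B7} | OUT={a@B1, b@B6, c@B0, c@B7, d@B3, d@B7, e@B8, f@B3, f@B7}
  B9: | IN={a@B1, b@B6, c@B0, c@B7, d@B3, d@B7, e@B8, f@B3, f@B7} | OUT={a@B1, b@B9, c@B0, c@B7, d@B9, e@B8, f@B3, f@B7}

Merge at B7: IN[B7] = OUT[B6] ⊔ OUT[B8] = {a@B1, b@B6, c@B0, c@B4, c@B7, d@B3, d@B7, e@B4, e@B8, f@B1, f@B3, f@B7}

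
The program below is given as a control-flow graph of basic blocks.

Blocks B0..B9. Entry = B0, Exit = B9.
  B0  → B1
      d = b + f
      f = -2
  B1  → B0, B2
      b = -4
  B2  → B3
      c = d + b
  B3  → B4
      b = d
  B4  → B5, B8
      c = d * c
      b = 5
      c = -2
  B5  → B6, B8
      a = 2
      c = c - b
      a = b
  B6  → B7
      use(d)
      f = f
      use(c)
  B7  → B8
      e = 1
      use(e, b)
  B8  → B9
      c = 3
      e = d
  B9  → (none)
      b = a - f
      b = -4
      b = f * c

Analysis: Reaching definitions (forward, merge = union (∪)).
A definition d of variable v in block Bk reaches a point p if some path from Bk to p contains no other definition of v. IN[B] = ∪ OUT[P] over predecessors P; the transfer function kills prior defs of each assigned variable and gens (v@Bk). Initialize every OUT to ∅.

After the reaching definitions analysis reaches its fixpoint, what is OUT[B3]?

Per-block solution:
  B0:  IN={b@B1, d@B0, f@B0}  OUT={b@B1, d@B0, f@B0}
  B1:  IN={b@B1, d@B0, f@B0}  OUT={b@B1, d@B0, f@B0}
  B2:  IN={b@B1, d@B0, f@B0}  OUT={b@B1, c@B2, d@B0, f@B0}
  B3:  IN={b@B1, c@B2, d@B0, f@B0}  OUT={b@B3, c@B2, d@B0, f@B0}
  B4:  IN={b@B3, c@B2, d@B0, f@B0}  OUT={b@B4, c@B4, d@B0, f@B0}
  B5:  IN={b@B4, c@B4, d@B0, f@B0}  OUT={a@B5, b@B4, c@B5, d@B0, f@B0}
  B6:  IN={a@B5, b@B4, c@B5, d@B0, f@B0}  OUT={a@B5, b@B4, c@B5, d@B0, f@B6}
  B7:  IN={a@B5, b@B4, c@B5, d@B0, f@B6}  OUT={a@B5, b@B4, c@B5, d@B0, e@B7, f@B6}
  B8:  IN={a@B5, b@B4, c@B4, c@B5, d@B0, e@B7, f@B0, f@B6}  OUT={a@B5, b@B4, c@B8, d@B0, e@B8, f@B0, f@B6}
  B9:  IN={a@B5, b@B4, c@B8, d@B0, e@B8, f@B0, f@B6}  OUT={a@B5, b@B9, c@B8, d@B0, e@B8, f@B0, f@B6}

Merge at B3: IN[B3] = OUT[B2] = {b@B1, c@B2, d@B0, f@B0}
Applying B3's transfer function to that IN value gives OUT[B3] (row B3 above).

Answer: {b@B3, c@B2, d@B0, f@B0}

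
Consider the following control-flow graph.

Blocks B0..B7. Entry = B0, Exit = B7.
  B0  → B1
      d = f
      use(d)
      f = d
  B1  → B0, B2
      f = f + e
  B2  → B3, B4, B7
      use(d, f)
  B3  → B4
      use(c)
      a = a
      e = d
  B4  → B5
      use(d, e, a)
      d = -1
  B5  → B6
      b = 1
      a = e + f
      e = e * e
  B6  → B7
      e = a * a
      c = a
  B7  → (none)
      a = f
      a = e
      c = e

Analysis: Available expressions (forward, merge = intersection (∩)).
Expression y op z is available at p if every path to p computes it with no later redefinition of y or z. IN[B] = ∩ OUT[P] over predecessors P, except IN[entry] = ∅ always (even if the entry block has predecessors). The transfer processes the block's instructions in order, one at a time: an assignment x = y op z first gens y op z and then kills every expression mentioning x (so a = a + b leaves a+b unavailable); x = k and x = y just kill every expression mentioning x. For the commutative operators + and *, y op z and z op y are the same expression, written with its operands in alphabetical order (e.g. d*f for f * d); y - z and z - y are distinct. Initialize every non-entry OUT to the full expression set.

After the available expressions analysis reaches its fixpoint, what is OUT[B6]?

Answer: {a*a}

Trace:
Fixpoint table:
  B0: | IN={} | OUT={}
  B1: | IN={} | OUT={}
  B2: | IN={} | OUT={}
  B3: | IN={} | OUT={}
  B4: | IN={} | OUT={}
  B5: | IN={} | OUT={}
  B6: | IN={} | OUT={a*a}
  B7: | IN={} | OUT={}

Merge at B6: IN[B6] = OUT[B5] = {}
Applying B6's transfer function to that IN value gives OUT[B6] (row B6 above).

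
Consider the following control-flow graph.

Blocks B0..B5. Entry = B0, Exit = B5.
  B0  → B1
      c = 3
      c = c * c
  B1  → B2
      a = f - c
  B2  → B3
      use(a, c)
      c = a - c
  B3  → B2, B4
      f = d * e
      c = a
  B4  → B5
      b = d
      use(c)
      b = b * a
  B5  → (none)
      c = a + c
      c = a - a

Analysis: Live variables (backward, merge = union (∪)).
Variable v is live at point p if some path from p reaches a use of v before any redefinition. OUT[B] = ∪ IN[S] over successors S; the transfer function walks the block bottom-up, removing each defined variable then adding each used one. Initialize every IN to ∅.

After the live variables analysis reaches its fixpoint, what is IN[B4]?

Answer: {a, c, d}

Derivation:
Fixpoint table:
  B0: | IN={d, e, f} | OUT={c, d, e, f}
  B1: | IN={c, d, e, f} | OUT={a, c, d, e}
  B2: | IN={a, c, d, e} | OUT={a, d, e}
  B3: | IN={a, d, e} | OUT={a, c, d, e}
  B4: | IN={a, c, d} | OUT={a, c}
  B5: | IN={a, c} | OUT={}

Merge at B4: OUT[B4] = IN[B5] = {a, c}
Applying B4's transfer function to that OUT value gives IN[B4] (row B4 above).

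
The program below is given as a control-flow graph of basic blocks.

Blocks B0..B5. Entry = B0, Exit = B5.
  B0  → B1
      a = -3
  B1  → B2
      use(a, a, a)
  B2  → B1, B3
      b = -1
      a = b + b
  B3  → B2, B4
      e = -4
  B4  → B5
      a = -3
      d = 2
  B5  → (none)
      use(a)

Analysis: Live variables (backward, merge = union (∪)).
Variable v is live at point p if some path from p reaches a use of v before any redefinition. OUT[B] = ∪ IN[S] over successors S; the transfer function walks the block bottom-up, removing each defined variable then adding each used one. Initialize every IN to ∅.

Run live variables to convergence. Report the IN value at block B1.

Converged values:
  B0:  IN={}  OUT={a}
  B1:  IN={a}  OUT={}
  B2:  IN={}  OUT={a}
  B3:  IN={}  OUT={}
  B4:  IN={}  OUT={a}
  B5:  IN={a}  OUT={}

Merge at B1: OUT[B1] = IN[B2] = {}
Applying B1's transfer function to that OUT value gives IN[B1] (row B1 above).

Answer: {a}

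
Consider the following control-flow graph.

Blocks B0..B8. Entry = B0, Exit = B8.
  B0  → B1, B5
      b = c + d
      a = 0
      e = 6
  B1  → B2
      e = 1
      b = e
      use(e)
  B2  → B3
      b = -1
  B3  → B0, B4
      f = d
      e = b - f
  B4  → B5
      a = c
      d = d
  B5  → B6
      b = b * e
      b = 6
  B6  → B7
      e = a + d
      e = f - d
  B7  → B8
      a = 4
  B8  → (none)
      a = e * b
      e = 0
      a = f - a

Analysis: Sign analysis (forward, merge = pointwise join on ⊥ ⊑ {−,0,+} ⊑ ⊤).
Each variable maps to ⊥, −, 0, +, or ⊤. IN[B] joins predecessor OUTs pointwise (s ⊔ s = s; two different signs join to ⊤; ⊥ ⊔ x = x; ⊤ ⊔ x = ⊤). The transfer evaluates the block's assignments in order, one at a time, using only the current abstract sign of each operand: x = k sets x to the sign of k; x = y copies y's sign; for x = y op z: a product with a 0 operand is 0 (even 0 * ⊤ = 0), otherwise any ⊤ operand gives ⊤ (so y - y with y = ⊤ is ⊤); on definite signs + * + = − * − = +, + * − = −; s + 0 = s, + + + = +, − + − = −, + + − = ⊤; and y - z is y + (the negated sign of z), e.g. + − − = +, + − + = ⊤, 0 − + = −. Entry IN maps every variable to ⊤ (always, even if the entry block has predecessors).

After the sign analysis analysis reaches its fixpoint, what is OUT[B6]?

Per-block solution:
  B0: | IN=(all ⊤) | OUT={a:0, e:+; rest ⊤}
  B1: | IN={a:0, e:+; rest ⊤} | OUT={a:0, b:+, e:+; rest ⊤}
  B2: | IN={a:0, b:+, e:+; rest ⊤} | OUT={a:0, b:-, e:+; rest ⊤}
  B3: | IN={a:0, b:-, e:+; rest ⊤} | OUT={a:0, b:-; rest ⊤}
  B4: | IN={a:0, b:-; rest ⊤} | OUT={b:-; rest ⊤}
  B5: | IN=(all ⊤) | OUT={b:+; rest ⊤}
  B6: | IN={b:+; rest ⊤} | OUT={b:+; rest ⊤}
  B7: | IN={b:+; rest ⊤} | OUT={a:+, b:+; rest ⊤}
  B8: | IN={a:+, b:+; rest ⊤} | OUT={b:+, e:0; rest ⊤}

Merge at B6: IN[B6] = OUT[B5] = {a: ⊤, b: +, c: ⊤, d: ⊤, e: ⊤, f: ⊤}
Applying B6's transfer function to that IN value gives OUT[B6] (row B6 above).

Answer: {a: ⊤, b: +, c: ⊤, d: ⊤, e: ⊤, f: ⊤}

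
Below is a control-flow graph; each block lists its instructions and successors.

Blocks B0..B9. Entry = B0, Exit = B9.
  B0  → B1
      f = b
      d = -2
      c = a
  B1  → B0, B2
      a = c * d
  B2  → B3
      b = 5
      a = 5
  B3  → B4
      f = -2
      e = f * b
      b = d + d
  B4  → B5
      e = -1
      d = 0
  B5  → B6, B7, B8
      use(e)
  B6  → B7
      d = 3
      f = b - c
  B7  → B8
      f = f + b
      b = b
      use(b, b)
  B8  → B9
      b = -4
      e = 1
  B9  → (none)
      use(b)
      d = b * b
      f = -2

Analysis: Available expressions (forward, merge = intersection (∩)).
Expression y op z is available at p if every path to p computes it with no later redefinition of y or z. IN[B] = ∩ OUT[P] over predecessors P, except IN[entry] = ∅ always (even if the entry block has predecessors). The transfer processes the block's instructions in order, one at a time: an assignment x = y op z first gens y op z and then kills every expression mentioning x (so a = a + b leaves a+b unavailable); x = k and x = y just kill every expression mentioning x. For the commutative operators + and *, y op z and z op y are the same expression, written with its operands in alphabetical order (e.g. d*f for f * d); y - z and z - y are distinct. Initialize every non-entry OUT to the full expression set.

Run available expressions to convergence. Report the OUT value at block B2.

Answer: {c*d}

Derivation:
Per-block solution:
  B0: | IN={} | OUT={}
  B1: | IN={} | OUT={c*d}
  B2: | IN={c*d} | OUT={c*d}
  B3: | IN={c*d} | OUT={c*d, d+d}
  B4: | IN={c*d, d+d} | OUT={}
  B5: | IN={} | OUT={}
  B6: | IN={} | OUT={b-c}
  B7: | IN={} | OUT={}
  B8: | IN={} | OUT={}
  B9: | IN={} | OUT={b*b}

Merge at B2: IN[B2] = OUT[B1] = {c*d}
Applying B2's transfer function to that IN value gives OUT[B2] (row B2 above).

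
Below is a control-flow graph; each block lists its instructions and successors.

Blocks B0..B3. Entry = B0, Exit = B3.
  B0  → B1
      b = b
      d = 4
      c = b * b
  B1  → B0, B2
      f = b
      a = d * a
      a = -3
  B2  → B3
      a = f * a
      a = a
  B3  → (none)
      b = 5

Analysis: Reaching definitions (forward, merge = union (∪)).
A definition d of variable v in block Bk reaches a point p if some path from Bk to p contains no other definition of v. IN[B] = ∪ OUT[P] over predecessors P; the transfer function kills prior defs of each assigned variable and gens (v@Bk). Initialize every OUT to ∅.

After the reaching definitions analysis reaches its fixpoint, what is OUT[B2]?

Answer: {a@B2, b@B0, c@B0, d@B0, f@B1}

Working:
Per-block solution:
  B0:  IN={a@B1, b@B0, c@B0, d@B0, f@B1}  OUT={a@B1, b@B0, c@B0, d@B0, f@B1}
  B1:  IN={a@B1, b@B0, c@B0, d@B0, f@B1}  OUT={a@B1, b@B0, c@B0, d@B0, f@B1}
  B2:  IN={a@B1, b@B0, c@B0, d@B0, f@B1}  OUT={a@B2, b@B0, c@B0, d@B0, f@B1}
  B3:  IN={a@B2, b@B0, c@B0, d@B0, f@B1}  OUT={a@B2, b@B3, c@B0, d@B0, f@B1}

Merge at B2: IN[B2] = OUT[B1] = {a@B1, b@B0, c@B0, d@B0, f@B1}
Applying B2's transfer function to that IN value gives OUT[B2] (row B2 above).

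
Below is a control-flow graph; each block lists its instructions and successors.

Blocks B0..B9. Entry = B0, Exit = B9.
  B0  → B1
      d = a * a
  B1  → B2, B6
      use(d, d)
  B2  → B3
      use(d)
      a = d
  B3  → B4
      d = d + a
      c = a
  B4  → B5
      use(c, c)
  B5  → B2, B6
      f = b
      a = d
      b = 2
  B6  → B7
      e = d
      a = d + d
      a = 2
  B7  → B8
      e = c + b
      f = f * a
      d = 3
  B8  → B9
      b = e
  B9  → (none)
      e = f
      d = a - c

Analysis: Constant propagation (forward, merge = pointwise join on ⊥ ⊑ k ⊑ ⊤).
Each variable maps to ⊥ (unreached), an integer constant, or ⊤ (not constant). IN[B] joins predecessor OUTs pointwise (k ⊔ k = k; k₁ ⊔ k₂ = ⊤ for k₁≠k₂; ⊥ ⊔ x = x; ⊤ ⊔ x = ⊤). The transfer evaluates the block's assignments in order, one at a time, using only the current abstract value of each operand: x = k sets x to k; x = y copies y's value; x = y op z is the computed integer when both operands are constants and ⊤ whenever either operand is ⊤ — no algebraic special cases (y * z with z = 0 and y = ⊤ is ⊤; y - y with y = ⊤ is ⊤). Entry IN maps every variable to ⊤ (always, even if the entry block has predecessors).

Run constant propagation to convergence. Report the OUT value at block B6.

Answer: {a: 2, b: ⊤, c: ⊤, d: ⊤, e: ⊤, f: ⊤}

Derivation:
Per-block solution:
  B0:  IN=(all ⊤)  OUT=(all ⊤)
  B1:  IN=(all ⊤)  OUT=(all ⊤)
  B2:  IN=(all ⊤)  OUT=(all ⊤)
  B3:  IN=(all ⊤)  OUT=(all ⊤)
  B4:  IN=(all ⊤)  OUT=(all ⊤)
  B5:  IN=(all ⊤)  OUT={b:2; rest ⊤}
  B6:  IN=(all ⊤)  OUT={a:2; rest ⊤}
  B7:  IN={a:2; rest ⊤}  OUT={a:2, d:3; rest ⊤}
  B8:  IN={a:2, d:3; rest ⊤}  OUT={a:2, d:3; rest ⊤}
  B9:  IN={a:2, d:3; rest ⊤}  OUT={a:2; rest ⊤}

Merge at B6: IN[B6] = OUT[B1] ⊔ OUT[B5] = {a: ⊤, b: ⊤, c: ⊤, d: ⊤, e: ⊤, f: ⊤}
Applying B6's transfer function to that IN value gives OUT[B6] (row B6 above).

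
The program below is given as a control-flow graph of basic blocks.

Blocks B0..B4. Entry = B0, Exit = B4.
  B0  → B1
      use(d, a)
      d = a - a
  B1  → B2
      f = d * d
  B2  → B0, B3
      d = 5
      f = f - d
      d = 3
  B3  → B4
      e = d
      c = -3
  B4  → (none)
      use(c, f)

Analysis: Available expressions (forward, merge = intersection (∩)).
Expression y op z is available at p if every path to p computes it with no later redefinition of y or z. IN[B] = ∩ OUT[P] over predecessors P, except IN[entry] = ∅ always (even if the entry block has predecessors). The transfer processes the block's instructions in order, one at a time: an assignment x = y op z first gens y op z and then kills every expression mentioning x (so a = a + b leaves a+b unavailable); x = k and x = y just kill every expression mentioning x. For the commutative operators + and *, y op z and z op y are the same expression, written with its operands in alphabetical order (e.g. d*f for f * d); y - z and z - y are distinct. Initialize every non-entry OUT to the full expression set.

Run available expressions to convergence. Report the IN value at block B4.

Converged values:
  B0:  IN={}  OUT={a-a}
  B1:  IN={a-a}  OUT={a-a, d*d}
  B2:  IN={a-a, d*d}  OUT={a-a}
  B3:  IN={a-a}  OUT={a-a}
  B4:  IN={a-a}  OUT={a-a}

Merge at B4: IN[B4] = OUT[B3] = {a-a}

Answer: {a-a}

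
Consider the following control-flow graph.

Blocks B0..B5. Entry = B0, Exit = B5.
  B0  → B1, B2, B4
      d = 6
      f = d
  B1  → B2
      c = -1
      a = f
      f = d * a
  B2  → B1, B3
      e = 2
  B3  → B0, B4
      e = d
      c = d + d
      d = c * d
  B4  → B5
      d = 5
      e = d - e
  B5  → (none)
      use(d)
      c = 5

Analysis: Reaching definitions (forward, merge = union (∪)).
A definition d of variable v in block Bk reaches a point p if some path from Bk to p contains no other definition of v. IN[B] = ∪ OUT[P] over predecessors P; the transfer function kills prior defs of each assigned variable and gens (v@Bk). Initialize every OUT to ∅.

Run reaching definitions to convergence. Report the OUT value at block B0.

Answer: {a@B1, c@B3, d@B0, e@B3, f@B0}

Derivation:
Per-block solution:
  B0:  IN={a@B1, c@B3, d@B3, e@B3, f@B0, f@B1}  OUT={a@B1, c@B3, d@B0, e@B3, f@B0}
  B1:  IN={a@B1, c@B1, c@B3, d@B0, e@B2, e@B3, f@B0, f@B1}  OUT={a@B1, c@B1, d@B0, e@B2, e@B3, f@B1}
  B2:  IN={a@B1, c@B1, c@B3, d@B0, e@B2, e@B3, f@B0, f@B1}  OUT={a@B1, c@B1, c@B3, d@B0, e@B2, f@B0, f@B1}
  B3:  IN={a@B1, c@B1, c@B3, d@B0, e@B2, f@B0, f@B1}  OUT={a@B1, c@B3, d@B3, e@B3, f@B0, f@B1}
  B4:  IN={a@B1, c@B3, d@B0, d@B3, e@B3, f@B0, f@B1}  OUT={a@B1, c@B3, d@B4, e@B4, f@B0, f@B1}
  B5:  IN={a@B1, c@B3, d@B4, e@B4, f@B0, f@B1}  OUT={a@B1, c@B5, d@B4, e@B4, f@B0, f@B1}

Merge at B0 (entry node, so the boundary value {} is joined with the incoming edge(s)): IN[B0] = {} ⊔ OUT[B3] = {a@B1, c@B3, d@B3, e@B3, f@B0, f@B1}
Applying B0's transfer function to that IN value gives OUT[B0] (row B0 above).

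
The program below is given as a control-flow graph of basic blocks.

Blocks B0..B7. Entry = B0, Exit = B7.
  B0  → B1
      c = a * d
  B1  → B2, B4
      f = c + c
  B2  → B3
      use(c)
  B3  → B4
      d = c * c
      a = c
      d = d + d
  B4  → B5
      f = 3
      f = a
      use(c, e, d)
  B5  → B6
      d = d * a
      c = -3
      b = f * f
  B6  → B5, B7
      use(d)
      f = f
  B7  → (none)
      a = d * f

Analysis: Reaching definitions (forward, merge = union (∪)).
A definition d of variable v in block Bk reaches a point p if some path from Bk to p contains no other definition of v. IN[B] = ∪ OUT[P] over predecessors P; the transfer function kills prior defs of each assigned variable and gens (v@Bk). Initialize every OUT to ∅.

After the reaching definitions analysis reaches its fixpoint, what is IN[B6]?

Fixpoint table:
  B0:  IN={}  OUT={c@B0}
  B1:  IN={c@B0}  OUT={c@B0, f@B1}
  B2:  IN={c@B0, f@B1}  OUT={c@B0, f@B1}
  B3:  IN={c@B0, f@B1}  OUT={a@B3, c@B0, d@B3, f@B1}
  B4:  IN={a@B3, c@B0, d@B3, f@B1}  OUT={a@B3, c@B0, d@B3, f@B4}
  B5:  IN={a@B3, b@B5, c@B0, c@B5, d@B3, d@B5, f@B4, f@B6}  OUT={a@B3, b@B5, c@B5, d@B5, f@B4, f@B6}
  B6:  IN={a@B3, b@B5, c@B5, d@B5, f@B4, f@B6}  OUT={a@B3, b@B5, c@B5, d@B5, f@B6}
  B7:  IN={a@B3, b@B5, c@B5, d@B5, f@B6}  OUT={a@B7, b@B5, c@B5, d@B5, f@B6}

Merge at B6: IN[B6] = OUT[B5] = {a@B3, b@B5, c@B5, d@B5, f@B4, f@B6}

Answer: {a@B3, b@B5, c@B5, d@B5, f@B4, f@B6}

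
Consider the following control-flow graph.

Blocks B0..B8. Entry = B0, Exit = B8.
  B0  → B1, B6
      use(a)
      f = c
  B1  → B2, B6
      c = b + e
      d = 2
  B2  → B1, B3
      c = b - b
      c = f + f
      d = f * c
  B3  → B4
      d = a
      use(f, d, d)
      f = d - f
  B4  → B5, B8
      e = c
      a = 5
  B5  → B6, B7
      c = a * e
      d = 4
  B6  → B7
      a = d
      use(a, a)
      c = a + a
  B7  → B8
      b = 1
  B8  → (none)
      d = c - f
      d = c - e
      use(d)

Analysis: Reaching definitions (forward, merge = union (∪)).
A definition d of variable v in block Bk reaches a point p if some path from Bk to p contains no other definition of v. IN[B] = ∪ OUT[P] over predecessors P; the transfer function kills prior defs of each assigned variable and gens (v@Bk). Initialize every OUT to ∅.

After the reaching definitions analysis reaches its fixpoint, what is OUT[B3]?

Per-block solution:
  B0:  IN={}  OUT={f@B0}
  B1:  IN={c@B2, d@B2, f@B0}  OUT={c@B1, d@B1, f@B0}
  B2:  IN={c@B1, d@B1, f@B0}  OUT={c@B2, d@B2, f@B0}
  B3:  IN={c@B2, d@B2, f@B0}  OUT={c@B2, d@B3, f@B3}
  B4:  IN={c@B2, d@B3, f@B3}  OUT={a@B4, c@B2, d@B3, e@B4, f@B3}
  B5:  IN={a@B4, c@B2, d@B3, e@B4, f@B3}  OUT={a@B4, c@B5, d@B5, e@B4, f@B3}
  B6:  IN={a@B4, c@B1, c@B5, d@B1, d@B5, e@B4, f@B0, f@B3}  OUT={a@B6, c@B6, d@B1, d@B5, e@B4, f@B0, f@B3}
  B7:  IN={a@B4, a@B6, c@B5, c@B6, d@B1, d@B5, e@B4, f@B0, f@B3}  OUT={a@B4, a@B6, b@B7, c@B5, c@B6, d@B1, d@B5, e@B4, f@B0, f@B3}
  B8:  IN={a@B4, a@B6, b@B7, c@B2, c@B5, c@B6, d@B1, d@B3, d@B5, e@B4, f@B0, f@B3}  OUT={a@B4, a@B6, b@B7, c@B2, c@B5, c@B6, d@B8, e@B4, f@B0, f@B3}

Merge at B3: IN[B3] = OUT[B2] = {c@B2, d@B2, f@B0}
Applying B3's transfer function to that IN value gives OUT[B3] (row B3 above).

Answer: {c@B2, d@B3, f@B3}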